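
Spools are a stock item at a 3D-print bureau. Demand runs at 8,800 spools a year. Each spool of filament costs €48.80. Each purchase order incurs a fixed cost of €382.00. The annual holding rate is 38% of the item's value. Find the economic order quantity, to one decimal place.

Q* ≈ 602.1 spools

Holding cost H = 0.38 × €48.80 = €18.5440 per unit per year.
EOQ = √(2DS / H) = √(2 × 8,800 × 382 / 18.544).
= √(6,723,200 / 18.544) = √362,553.9258 ≈ 602.125.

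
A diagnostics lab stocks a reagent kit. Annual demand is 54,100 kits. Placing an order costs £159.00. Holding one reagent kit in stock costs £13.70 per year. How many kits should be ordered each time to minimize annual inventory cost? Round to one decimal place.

EOQ = √(2DS / H) = √(2 × 54,100 × 159 / 13.7).
= √(17,203,800 / 13.7) = √1,255,751.8248 ≈ 1120.603.

Q* ≈ 1,120.6 kits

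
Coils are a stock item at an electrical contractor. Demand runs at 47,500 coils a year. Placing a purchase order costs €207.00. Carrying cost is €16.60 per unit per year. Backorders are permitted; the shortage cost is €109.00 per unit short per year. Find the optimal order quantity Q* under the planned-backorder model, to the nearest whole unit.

Q* ≈ 1,168 coils

With planned backorders, Q* = √(2DS/H) · √((H+B)/B).
√(2DS/H) = √(2 × 47,500 × 207 / 16.6) = 1088.411.
√((H+B)/B) = √((16.6+109)/109) = 1.0734.
Q* ≈ 1168.354.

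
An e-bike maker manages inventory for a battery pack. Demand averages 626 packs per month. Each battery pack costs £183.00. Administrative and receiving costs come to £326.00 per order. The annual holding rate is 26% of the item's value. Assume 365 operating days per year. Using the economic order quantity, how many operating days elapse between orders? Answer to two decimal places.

Annual demand D = 626 × 12 = 7,512.
Holding cost H = 0.26 × £183.00 = £47.5800 per unit per year.
The optimal lot size = √(2DS/H) = √(2 × 7,512 × 326 / 47.58) ≈ 320.84.
Cycle time = Q*/D × 365 = 320.84 / 7,512 × 365 ≈ 15.589 days.

T ≈ 15.59 days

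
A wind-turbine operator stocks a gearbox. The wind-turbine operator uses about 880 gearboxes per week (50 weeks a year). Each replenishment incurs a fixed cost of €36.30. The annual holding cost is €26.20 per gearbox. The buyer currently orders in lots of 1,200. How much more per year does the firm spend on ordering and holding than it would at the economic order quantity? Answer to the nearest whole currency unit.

Extra cost ≈ €7,903 per year

Annual demand D = 880 × 50 = 44,000.
EOQ = √(2DS/H) = √(2 × 44,000 × 36.3 / 26.2) ≈ 349.18.
Cost at Q* = (D/Q*)S + (Q*/2)H = √(2DSH) ≈ €9,148.40.
Cost at Q = 1,200: (44,000/1,200)×36.3 + (1,200/2)×26.2 = €1,331.00 + €15,720.00 = €17,051.00.
Excess = €17,051.00 − €9,148.40 = €7,902.60.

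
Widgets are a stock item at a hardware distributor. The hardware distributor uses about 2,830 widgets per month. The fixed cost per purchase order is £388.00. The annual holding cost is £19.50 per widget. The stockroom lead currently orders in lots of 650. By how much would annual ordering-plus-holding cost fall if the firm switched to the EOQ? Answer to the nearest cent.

Annual demand D = 2,830 × 12 = 33,960.
EOQ = √(2DS/H) = √(2 × 33,960 × 388 / 19.5) ≈ 1162.51.
Cost at Q* = (D/Q*)S + (Q*/2)H = √(2DSH) ≈ £22,668.98.
Cost at Q = 650: (33,960/650)×388 + (650/2)×19.5 = £20,271.51 + £6,337.50 = £26,609.01.
Excess = £26,609.01 − £22,668.98 = £3,940.03.

Extra cost ≈ £3,940.03 per year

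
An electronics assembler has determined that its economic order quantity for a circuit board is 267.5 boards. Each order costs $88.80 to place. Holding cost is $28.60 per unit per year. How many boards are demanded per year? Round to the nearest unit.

Invert the EOQ relation Q*² = 2DS/H.
From Q* = √(2DS/H): D = Q*²H / (2S) = 267.5² × 28.6 / (2 × 88.8) = 11523.135.

D ≈ 11,523 boards per year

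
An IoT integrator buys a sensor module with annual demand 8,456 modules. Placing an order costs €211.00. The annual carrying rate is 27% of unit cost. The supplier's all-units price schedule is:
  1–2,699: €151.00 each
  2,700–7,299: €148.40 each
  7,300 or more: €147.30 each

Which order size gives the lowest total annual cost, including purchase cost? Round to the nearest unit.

Holding cost per unit per year at price C is H = 0.27·C.
Evaluate total cost at each tier's feasible EOQ or, if the EOQ is below the tier, at the tier's minimum quantity.
EOQ at €151.00 = 295.8 (feasible in tier 1): TC = 8,456×€151.00 + (8,456/295.8)×211 + (295.8/2)×0.27×€151.00 = €1,288,917.72.
EOQ at €148.40 = 298.4 < 2700, so use break Q=2700: TC = 8,456×€148.40 + (8,456/2700.0)×211 + (2700.0/2)×0.27×€148.40 = €1,309,623.02.
EOQ at €147.30 = 299.5 < 7300, so use break Q=7300: TC = 8,456×€147.30 + (8,456/7300.0)×211 + (7300.0/2)×0.27×€147.30 = €1,390,977.36.
Lowest total cost is €1,288,917.72 at Q = 295.8.

Q* ≈ 296 modules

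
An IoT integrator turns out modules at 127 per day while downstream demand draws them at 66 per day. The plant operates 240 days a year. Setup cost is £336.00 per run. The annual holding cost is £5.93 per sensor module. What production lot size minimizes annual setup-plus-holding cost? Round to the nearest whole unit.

Annual demand D = 66 × 240 = 15,840.
Production build-up factor (1 − d/p) = 1 − 66/127 = 0.4803.
Q* = √(2DS / (H(1 − d/p))) = √(2 × 15,840 × 336 / (5.93 × 0.4803)).
= √(10,644,480 / 2.8483) ≈ 1933.178.

Q* ≈ 1,933 modules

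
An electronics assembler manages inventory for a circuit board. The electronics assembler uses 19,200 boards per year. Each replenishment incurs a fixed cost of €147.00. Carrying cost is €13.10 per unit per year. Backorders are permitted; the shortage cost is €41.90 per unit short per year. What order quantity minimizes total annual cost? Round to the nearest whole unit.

Q* ≈ 752 boards

With planned backorders, Q* = √(2DS/H) · √((H+B)/B).
√(2DS/H) = √(2 × 19,200 × 147 / 13.1) = 656.430.
√((H+B)/B) = √((13.1+41.9)/41.9) = 1.1457.
Q* ≈ 752.078.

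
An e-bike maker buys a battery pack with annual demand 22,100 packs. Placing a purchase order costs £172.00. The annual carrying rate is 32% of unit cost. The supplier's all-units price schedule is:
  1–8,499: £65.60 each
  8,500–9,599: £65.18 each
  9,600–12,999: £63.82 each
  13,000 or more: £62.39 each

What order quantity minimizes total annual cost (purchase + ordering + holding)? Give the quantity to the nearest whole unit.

Holding cost per unit per year at price C is H = 0.32·C.
Evaluate total cost at each tier's feasible EOQ or, if the EOQ is below the tier, at the tier's minimum quantity.
EOQ at £65.60 = 601.8 (feasible in tier 1): TC = 22,100×£65.60 + (22,100/601.8)×172 + (601.8/2)×0.32×£65.60 = £1,462,392.88.
EOQ at £65.18 = 603.7 < 8500, so use break Q=8500: TC = 22,100×£65.18 + (22,100/8500.0)×172 + (8500.0/2)×0.32×£65.18 = £1,529,570.00.
EOQ at £63.82 = 610.1 < 9600, so use break Q=9600: TC = 22,100×£63.82 + (22,100/9600.0)×172 + (9600.0/2)×0.32×£63.82 = £1,508,845.48.
EOQ at £62.39 = 617.1 < 13000, so use break Q=13000: TC = 22,100×£62.39 + (22,100/13000.0)×172 + (13000.0/2)×0.32×£62.39 = £1,508,882.60.
Lowest total cost is £1,462,392.88 at Q = 601.8.

Q* ≈ 602 packs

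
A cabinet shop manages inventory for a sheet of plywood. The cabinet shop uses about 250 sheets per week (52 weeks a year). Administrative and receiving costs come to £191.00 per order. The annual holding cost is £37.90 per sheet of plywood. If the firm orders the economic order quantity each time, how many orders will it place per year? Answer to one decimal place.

Annual demand D = 250 × 52 = 13,000.
Q* = √(2DS/H) = √(2 × 13,000 × 191 / 37.9) ≈ 361.98.
Orders per year = D / Q* = 13,000 / 361.98 ≈ 35.914.

N ≈ 35.9 orders per year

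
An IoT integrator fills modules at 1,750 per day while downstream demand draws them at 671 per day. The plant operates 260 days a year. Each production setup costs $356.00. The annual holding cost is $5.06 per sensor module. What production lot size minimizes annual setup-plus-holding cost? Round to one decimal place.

Q* ≈ 6,309.9 modules

Annual demand D = 671 × 260 = 174,460.
Production build-up factor (1 − d/p) = 1 − 671/1,750 = 0.6166.
Q* = √(2DS / (H(1 − d/p))) = √(2 × 174,460 × 356 / (5.06 × 0.6166)).
= √(124,215,520 / 3.1199) ≈ 6309.878.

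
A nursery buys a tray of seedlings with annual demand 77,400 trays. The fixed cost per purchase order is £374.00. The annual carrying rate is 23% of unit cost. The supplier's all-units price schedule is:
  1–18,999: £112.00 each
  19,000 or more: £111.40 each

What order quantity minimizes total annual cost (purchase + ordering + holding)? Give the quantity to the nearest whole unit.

Q* ≈ 1,499 trays

Holding cost per unit per year at price C is H = 0.23·C.
Evaluate total cost at each tier's feasible EOQ or, if the EOQ is below the tier, at the tier's minimum quantity.
EOQ at £112.00 = 1499.2 (feasible in tier 1): TC = 77,400×£112.00 + (77,400/1499.2)×374 + (1499.2/2)×0.23×£112.00 = £8,707,418.39.
EOQ at £111.40 = 1503.2 < 19000, so use break Q=19000: TC = 77,400×£111.40 + (77,400/19000.0)×374 + (19000.0/2)×0.23×£111.40 = £8,867,292.56.
Lowest total cost is £8,707,418.39 at Q = 1499.2.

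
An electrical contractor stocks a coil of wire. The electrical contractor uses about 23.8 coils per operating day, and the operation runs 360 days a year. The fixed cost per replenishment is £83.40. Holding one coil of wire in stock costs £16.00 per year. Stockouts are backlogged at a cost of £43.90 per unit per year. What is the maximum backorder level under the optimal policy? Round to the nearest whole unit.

S* ≈ 93 coils

Annual demand D = 23.8 × 360 = 8,568.
With planned backorders, Q* = √(2DS/H) · √((H+B)/B).
√(2DS/H) = √(2 × 8,568 × 83.4 / 16) = 298.867.
√((H+B)/B) = √((16+43.9)/43.9) = 1.1681.
Q* ≈ 349.107.
S* = Q* · H/(H+B) = 349.107 × 16/59.9 ≈ 93.251.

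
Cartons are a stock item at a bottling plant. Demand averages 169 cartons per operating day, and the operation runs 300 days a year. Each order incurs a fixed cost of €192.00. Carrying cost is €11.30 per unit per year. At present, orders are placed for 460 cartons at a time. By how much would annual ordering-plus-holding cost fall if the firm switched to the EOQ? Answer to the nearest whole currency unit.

Extra cost ≈ €8,928 per year

Annual demand D = 169 × 300 = 50,700.
EOQ = √(2DS/H) = √(2 × 50,700 × 192 / 11.3) ≈ 1312.59.
Cost at Q* = (D/Q*)S + (Q*/2)H = √(2DSH) ≈ €14,832.31.
Cost at Q = 460: (50,700/460)×192 + (460/2)×11.3 = €21,161.74 + €2,599.00 = €23,760.74.
Excess = €23,760.74 − €14,832.31 = €8,928.43.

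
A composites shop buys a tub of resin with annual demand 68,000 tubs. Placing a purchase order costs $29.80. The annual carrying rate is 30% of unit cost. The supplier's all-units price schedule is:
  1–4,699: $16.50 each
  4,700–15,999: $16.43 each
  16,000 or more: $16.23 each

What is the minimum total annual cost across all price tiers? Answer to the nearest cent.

TC* ≈ $1,126,478.99

Holding cost per unit per year at price C is H = 0.30·C.
For each price level, check whether its EOQ is feasible; otherwise the best quantity at that price is the breakpoint.
EOQ at $16.50 = 904.8 (feasible in tier 1): TC = 68,000×$16.50 + (68,000/904.8)×29.8 + (904.8/2)×0.30×$16.50 = $1,126,478.99.
EOQ at $16.43 = 906.8 < 4700, so use break Q=4700: TC = 68,000×$16.43 + (68,000/4700.0)×29.8 + (4700.0/2)×0.30×$16.43 = $1,129,254.30.
EOQ at $16.23 = 912.3 < 16000, so use break Q=16000: TC = 68,000×$16.23 + (68,000/16000.0)×29.8 + (16000.0/2)×0.30×$16.23 = $1,142,718.65.
Lowest total cost among the candidates is at Q = 904.8.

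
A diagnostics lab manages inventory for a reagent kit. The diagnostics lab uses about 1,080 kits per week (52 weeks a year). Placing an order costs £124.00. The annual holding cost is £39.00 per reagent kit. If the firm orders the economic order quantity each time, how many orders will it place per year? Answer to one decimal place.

Annual demand D = 1,080 × 52 = 56,160.
EOQ = √(2DS/H) = √(2 × 56,160 × 124 / 39) ≈ 597.60.
Orders per year = D / Q* = 56,160 / 597.60 ≈ 93.977.

N ≈ 94.0 orders per year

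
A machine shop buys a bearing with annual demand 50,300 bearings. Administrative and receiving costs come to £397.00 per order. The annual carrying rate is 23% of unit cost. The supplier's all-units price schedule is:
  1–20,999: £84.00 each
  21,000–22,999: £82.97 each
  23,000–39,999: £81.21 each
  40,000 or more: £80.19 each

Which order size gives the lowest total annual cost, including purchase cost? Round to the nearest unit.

Q* ≈ 1,438 bearings

Holding cost per unit per year at price C is H = 0.23·C.
For each price level, check whether its EOQ is feasible; otherwise the best quantity at that price is the breakpoint.
EOQ at £84.00 = 1437.8 (feasible in tier 1): TC = 50,300×£84.00 + (50,300/1437.8)×397 + (1437.8/2)×0.23×£84.00 = £4,252,977.80.
EOQ at £82.97 = 1446.7 < 21000, so use break Q=21000: TC = 50,300×£82.97 + (50,300/21000.0)×397 + (21000.0/2)×0.23×£82.97 = £4,374,714.46.
EOQ at £81.21 = 1462.3 < 23000, so use break Q=23000: TC = 50,300×£81.21 + (50,300/23000.0)×397 + (23000.0/2)×0.23×£81.21 = £4,300,531.67.
EOQ at £80.19 = 1471.5 < 40000, so use break Q=40000: TC = 50,300×£80.19 + (50,300/40000.0)×397 + (40000.0/2)×0.23×£80.19 = £4,402,930.23.
Lowest total cost is £4,252,977.80 at Q = 1437.8.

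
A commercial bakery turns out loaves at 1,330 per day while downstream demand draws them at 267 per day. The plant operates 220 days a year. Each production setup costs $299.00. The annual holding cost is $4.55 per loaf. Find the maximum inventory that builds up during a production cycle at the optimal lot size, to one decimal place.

Annual demand D = 267 × 220 = 58,740.
Production build-up factor (1 − d/p) = 1 − 267/1,330 = 0.7992.
Q* = √(2DS / (H(1 − d/p))) = √(2 × 58,740 × 299 / (4.55 × 0.7992)).
= √(35,126,520 / 3.6366) ≈ 3107.929.
Maximum inventory = Q*(1 − d/p) = 3107.929 × 0.7992 ≈ 2484.006.

I_max ≈ 2,484.0 loaves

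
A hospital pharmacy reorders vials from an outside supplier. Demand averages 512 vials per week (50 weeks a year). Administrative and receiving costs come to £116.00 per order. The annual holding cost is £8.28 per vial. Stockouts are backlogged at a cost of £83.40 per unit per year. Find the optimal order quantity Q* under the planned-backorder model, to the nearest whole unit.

Q* ≈ 888 vials

Annual demand D = 512 × 50 = 25,600.
With planned backorders, Q* = √(2DS/H) · √((H+B)/B).
√(2DS/H) = √(2 × 25,600 × 116 / 8.28) = 846.933.
√((H+B)/B) = √((8.28+83.4)/83.4) = 1.0485.
Q* ≈ 887.980.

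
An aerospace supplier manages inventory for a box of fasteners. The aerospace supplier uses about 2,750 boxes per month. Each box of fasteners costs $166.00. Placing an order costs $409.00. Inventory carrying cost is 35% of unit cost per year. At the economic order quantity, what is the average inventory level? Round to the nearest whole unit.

Annual demand D = 2,750 × 12 = 33,000.
Holding cost H = 0.35 × $166.00 = $58.1000 per unit per year.
EOQ = √(2DS/H) = √(2 × 33,000 × 409 / 58.1) ≈ 681.63.
Average inventory = Q*/2 ≈ 681.63 / 2 = 340.813.

Average inventory ≈ 341 boxes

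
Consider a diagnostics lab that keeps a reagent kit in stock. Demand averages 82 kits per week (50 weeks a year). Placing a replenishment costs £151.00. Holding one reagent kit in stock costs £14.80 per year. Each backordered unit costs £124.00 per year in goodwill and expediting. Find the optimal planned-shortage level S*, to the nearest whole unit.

S* ≈ 33 kits

Annual demand D = 82 × 50 = 4,100.
With planned backorders, Q* = √(2DS/H) · √((H+B)/B).
√(2DS/H) = √(2 × 4,100 × 151 / 14.8) = 289.244.
√((H+B)/B) = √((14.8+124)/124) = 1.0580.
Q* ≈ 306.019.
S* = Q* · H/(H+B) = 306.019 × 14.8/138.8 ≈ 32.630.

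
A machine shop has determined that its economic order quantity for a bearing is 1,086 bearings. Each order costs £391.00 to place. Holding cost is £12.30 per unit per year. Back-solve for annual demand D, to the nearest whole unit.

The basic EOQ model gives Q* = √(2DS/H); rearrange for the unknown.
From Q* = √(2DS/H): D = Q*²H / (2S) = 1,086² × 12.3 / (2 × 391) = 18550.602.

D ≈ 18,551 bearings per year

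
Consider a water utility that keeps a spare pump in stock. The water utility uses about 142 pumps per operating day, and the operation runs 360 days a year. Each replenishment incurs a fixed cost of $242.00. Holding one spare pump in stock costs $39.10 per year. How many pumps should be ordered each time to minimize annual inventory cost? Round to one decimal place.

Annual demand D = 142 × 360 = 51,120.
EOQ = √(2DS / H) = √(2 × 51,120 × 242 / 39.1).
= √(24,742,080 / 39.1) = √632,789.7698 ≈ 795.481.

Q* ≈ 795.5 pumps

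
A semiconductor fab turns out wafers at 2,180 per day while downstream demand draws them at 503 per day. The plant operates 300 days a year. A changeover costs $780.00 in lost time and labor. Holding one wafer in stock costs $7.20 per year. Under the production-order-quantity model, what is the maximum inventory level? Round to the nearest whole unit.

I_max ≈ 5,015 wafers

Annual demand D = 503 × 300 = 150,900.
Production build-up factor (1 − d/p) = 1 − 503/2,180 = 0.7693.
Q* = √(2DS / (H(1 − d/p))) = √(2 × 150,900 × 780 / (7.2 × 0.7693)).
= √(235,404,000 / 5.5387) ≈ 6519.321.
Maximum inventory = Q*(1 − d/p) = 6519.321 × 0.7693 ≈ 5015.093.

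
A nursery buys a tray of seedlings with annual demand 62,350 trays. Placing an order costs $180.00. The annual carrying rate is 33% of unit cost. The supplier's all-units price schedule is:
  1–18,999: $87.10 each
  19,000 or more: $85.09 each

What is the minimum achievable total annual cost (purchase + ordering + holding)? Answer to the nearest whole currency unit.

TC* ≈ $5,456,085

Holding cost per unit per year at price C is H = 0.33·C.
Candidates are each tier's EOQ (if it falls in that tier) and each price-break quantity.
EOQ at $87.10 = 883.7 (feasible in tier 1): TC = 62,350×$87.10 + (62,350/883.7)×180 + (883.7/2)×0.33×$87.10 = $5,456,085.11.
EOQ at $85.09 = 894.1 < 19000, so use break Q=19000: TC = 62,350×$85.09 + (62,350/19000.0)×180 + (19000.0/2)×0.33×$85.09 = $5,572,709.33.
Lowest total cost among the candidates is at Q = 883.7.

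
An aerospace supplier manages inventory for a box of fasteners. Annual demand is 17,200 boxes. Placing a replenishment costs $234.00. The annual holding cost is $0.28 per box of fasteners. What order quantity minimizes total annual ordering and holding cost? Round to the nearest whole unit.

Q* ≈ 5,362 boxes

EOQ = √(2DS / H) = √(2 × 17,200 × 234 / 0.28).
= √(8,049,600 / 0.28) = √28,748,571.4286 ≈ 5361.769.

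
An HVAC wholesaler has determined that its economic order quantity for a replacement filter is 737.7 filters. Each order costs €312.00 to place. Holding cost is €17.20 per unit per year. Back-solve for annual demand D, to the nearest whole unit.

D ≈ 15,000 filters per year

The basic EOQ model gives Q* = √(2DS/H); rearrange for the unknown.
From Q* = √(2DS/H): D = Q*²H / (2S) = 737.7² × 17.2 / (2 × 312) = 15000.420.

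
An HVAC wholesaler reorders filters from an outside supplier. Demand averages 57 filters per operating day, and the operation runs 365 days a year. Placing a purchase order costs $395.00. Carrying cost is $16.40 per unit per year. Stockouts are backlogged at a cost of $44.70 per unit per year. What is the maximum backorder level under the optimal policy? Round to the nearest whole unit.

S* ≈ 314 filters

Annual demand D = 57 × 365 = 20,805.
With planned backorders, Q* = √(2DS/H) · √((H+B)/B).
√(2DS/H) = √(2 × 20,805 × 395 / 16.4) = 1001.095.
√((H+B)/B) = √((16.4+44.7)/44.7) = 1.1691.
Q* ≈ 1170.422.
S* = Q* · H/(H+B) = 1170.422 × 16.4/61.1 ≈ 314.156.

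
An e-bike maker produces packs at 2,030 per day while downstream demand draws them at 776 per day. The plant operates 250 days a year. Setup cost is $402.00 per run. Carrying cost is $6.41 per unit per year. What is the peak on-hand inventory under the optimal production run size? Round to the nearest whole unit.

Annual demand D = 776 × 250 = 194,000.
Production build-up factor (1 − d/p) = 1 − 776/2,030 = 0.6177.
Q* = √(2DS / (H(1 − d/p))) = √(2 × 194,000 × 402 / (6.41 × 0.6177)).
= √(155,976,000 / 3.9597) ≈ 6276.234.
Maximum inventory = Q*(1 − d/p) = 6276.234 × 0.6177 ≈ 3877.043.

I_max ≈ 3,877 packs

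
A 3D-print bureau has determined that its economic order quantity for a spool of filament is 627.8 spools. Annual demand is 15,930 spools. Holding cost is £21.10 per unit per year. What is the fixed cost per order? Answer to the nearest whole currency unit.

Invert the EOQ relation Q*² = 2DS/H.
From Q* = √(2DS/H): S = Q*²H / (2D) = 627.8² × 21.1 / (2 × 15,930) = 261.0233.

S ≈ £261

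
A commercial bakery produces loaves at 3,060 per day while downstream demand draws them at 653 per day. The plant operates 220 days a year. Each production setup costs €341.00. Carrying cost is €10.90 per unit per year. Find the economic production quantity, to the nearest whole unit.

Q* ≈ 3,380 loaves

Annual demand D = 653 × 220 = 143,660.
Production build-up factor (1 − d/p) = 1 − 653/3,060 = 0.7866.
Q* = √(2DS / (H(1 − d/p))) = √(2 × 143,660 × 341 / (10.9 × 0.7866)).
= √(97,976,120 / 8.574) ≈ 3380.411.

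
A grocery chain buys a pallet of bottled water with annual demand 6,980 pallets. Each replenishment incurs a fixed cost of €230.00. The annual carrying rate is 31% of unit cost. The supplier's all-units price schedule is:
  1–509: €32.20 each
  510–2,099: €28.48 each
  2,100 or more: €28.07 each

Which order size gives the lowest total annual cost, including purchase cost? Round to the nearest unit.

Q* ≈ 603 pallets

Holding cost per unit per year at price C is H = 0.31·C.
Evaluate total cost at each tier's feasible EOQ or, if the EOQ is below the tier, at the tier's minimum quantity.
Tier 1 (€32.20): EOQ = 567.1 exceeds tier's upper bound 509, so this tier is dominated.
EOQ at €28.48 = 603.1 (feasible in tier 2): TC = 6,980×€28.48 + (6,980/603.1)×230 + (603.1/2)×0.31×€28.48 = €204,114.64.
EOQ at €28.07 = 607.4 < 2100, so use break Q=2100: TC = 6,980×€28.07 + (6,980/2100.0)×230 + (2100.0/2)×0.31×€28.07 = €205,829.86.
Lowest total cost is €204,114.64 at Q = 603.1.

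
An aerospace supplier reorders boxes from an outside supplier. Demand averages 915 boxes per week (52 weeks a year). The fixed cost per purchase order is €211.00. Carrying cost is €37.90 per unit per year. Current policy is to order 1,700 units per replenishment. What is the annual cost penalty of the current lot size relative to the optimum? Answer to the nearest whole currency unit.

Extra cost ≈ €10,535 per year

Annual demand D = 915 × 52 = 47,580.
EOQ = √(2DS/H) = √(2 × 47,580 × 211 / 37.9) ≈ 727.86.
Cost at Q* = (D/Q*)S + (Q*/2)H = √(2DSH) ≈ €27,585.96.
Cost at Q = 1,700: (47,580/1,700)×211 + (1,700/2)×37.9 = €5,905.52 + €32,215.00 = €38,120.52.
Excess = €38,120.52 − €27,585.96 = €10,534.56.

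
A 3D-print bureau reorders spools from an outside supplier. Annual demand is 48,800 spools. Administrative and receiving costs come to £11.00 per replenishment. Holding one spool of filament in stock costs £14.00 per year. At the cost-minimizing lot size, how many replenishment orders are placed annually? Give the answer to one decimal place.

The optimal lot size = √(2DS/H) = √(2 × 48,800 × 11 / 14) ≈ 276.92.
Orders per year = D / Q* = 48,800 / 276.92 ≈ 176.223.

N ≈ 176.2 orders per year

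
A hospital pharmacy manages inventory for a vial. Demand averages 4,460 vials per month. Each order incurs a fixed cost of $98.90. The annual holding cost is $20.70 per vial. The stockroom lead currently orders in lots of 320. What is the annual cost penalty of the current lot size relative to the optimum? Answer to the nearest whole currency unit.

Extra cost ≈ $5,050 per year

Annual demand D = 4,460 × 12 = 53,520.
EOQ = √(2DS/H) = √(2 × 53,520 × 98.9 / 20.7) ≈ 715.13.
Cost at Q* = (D/Q*)S + (Q*/2)H = √(2DSH) ≈ $14,803.23.
Cost at Q = 320: (53,520/320)×98.9 + (320/2)×20.7 = $16,541.03 + $3,312.00 = $19,853.03.
Excess = $19,853.03 − $14,803.23 = $5,049.80.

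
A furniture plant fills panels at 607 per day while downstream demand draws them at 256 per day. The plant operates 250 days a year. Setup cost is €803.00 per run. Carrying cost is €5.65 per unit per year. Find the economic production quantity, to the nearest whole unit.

Annual demand D = 256 × 250 = 64,000.
Production build-up factor (1 − d/p) = 1 − 256/607 = 0.5783.
Q* = √(2DS / (H(1 − d/p))) = √(2 × 64,000 × 803 / (5.65 × 0.5783)).
= √(102,784,000 / 3.2671) ≈ 5608.921.

Q* ≈ 5,609 panels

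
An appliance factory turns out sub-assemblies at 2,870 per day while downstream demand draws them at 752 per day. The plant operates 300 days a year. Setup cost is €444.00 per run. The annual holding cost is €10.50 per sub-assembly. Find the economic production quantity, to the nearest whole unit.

Annual demand D = 752 × 300 = 225,600.
Production build-up factor (1 − d/p) = 1 − 752/2,870 = 0.7380.
Q* = √(2DS / (H(1 − d/p))) = √(2 × 225,600 × 444 / (10.5 × 0.7380)).
= √(200,332,800 / 7.7488) ≈ 5084.630.

Q* ≈ 5,085 sub-assemblies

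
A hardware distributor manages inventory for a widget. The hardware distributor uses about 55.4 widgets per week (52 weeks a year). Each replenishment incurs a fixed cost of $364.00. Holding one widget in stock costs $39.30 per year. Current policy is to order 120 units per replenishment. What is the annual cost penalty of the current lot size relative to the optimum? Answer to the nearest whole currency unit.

Annual demand D = 55.4 × 52 = 2,880.8.
EOQ = √(2DS/H) = √(2 × 2,880.8 × 364 / 39.3) ≈ 231.01.
Cost at Q* = (D/Q*)S + (Q*/2)H = √(2DSH) ≈ $9,078.59.
Cost at Q = 120: (2,880.8/120)×364 + (120/2)×39.3 = $8,738.43 + $2,358.00 = $11,096.43.
Excess = $11,096.43 − $9,078.59 = $2,017.83.

Extra cost ≈ $2,018 per year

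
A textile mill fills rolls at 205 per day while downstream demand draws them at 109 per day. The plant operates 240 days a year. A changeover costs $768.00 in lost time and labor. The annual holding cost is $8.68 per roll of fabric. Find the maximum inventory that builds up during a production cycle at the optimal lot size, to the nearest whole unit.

Annual demand D = 109 × 240 = 26,160.
Production build-up factor (1 − d/p) = 1 − 109/205 = 0.4683.
Q* = √(2DS / (H(1 − d/p))) = √(2 × 26,160 × 768 / (8.68 × 0.4683)).
= √(40,181,760 / 4.0648) ≈ 3144.097.
Maximum inventory = Q*(1 − d/p) = 3144.097 × 0.4683 ≈ 1472.358.

I_max ≈ 1,472 rolls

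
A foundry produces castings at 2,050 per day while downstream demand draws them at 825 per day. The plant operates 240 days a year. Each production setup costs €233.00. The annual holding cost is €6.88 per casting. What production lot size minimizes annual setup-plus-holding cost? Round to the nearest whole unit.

Q* ≈ 4,737 castings

Annual demand D = 825 × 240 = 198,000.
Production build-up factor (1 − d/p) = 1 − 825/2,050 = 0.5976.
Q* = √(2DS / (H(1 − d/p))) = √(2 × 198,000 × 233 / (6.88 × 0.5976)).
= √(92,268,000 / 4.1112) ≈ 4737.402.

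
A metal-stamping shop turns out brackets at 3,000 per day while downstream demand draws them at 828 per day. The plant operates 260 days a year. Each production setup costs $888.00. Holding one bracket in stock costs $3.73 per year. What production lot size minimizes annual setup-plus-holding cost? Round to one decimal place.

Annual demand D = 828 × 260 = 215,280.
Production build-up factor (1 − d/p) = 1 − 828/3,000 = 0.7240.
Q* = √(2DS / (H(1 − d/p))) = √(2 × 215,280 × 888 / (3.73 × 0.7240)).
= √(382,337,280 / 2.7005) ≈ 11898.703.

Q* ≈ 11,898.7 brackets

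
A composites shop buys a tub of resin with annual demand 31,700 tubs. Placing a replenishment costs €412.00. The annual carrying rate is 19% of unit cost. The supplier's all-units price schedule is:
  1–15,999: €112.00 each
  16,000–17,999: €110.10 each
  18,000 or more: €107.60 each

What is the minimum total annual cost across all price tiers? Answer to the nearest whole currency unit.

TC* ≈ €3,573,976

Holding cost per unit per year at price C is H = 0.19·C.
Evaluate total cost at each tier's feasible EOQ or, if the EOQ is below the tier, at the tier's minimum quantity.
EOQ at €112.00 = 1107.9 (feasible in tier 1): TC = 31,700×€112.00 + (31,700/1107.9)×412 + (1107.9/2)×0.19×€112.00 = €3,573,976.48.
EOQ at €110.10 = 1117.4 < 16000, so use break Q=16000: TC = 31,700×€110.10 + (31,700/16000.0)×412 + (16000.0/2)×0.19×€110.10 = €3,658,338.27.
EOQ at €107.60 = 1130.3 < 18000, so use break Q=18000: TC = 31,700×€107.60 + (31,700/18000.0)×412 + (18000.0/2)×0.19×€107.60 = €3,595,641.58.
Lowest total cost among the candidates is at Q = 1107.9.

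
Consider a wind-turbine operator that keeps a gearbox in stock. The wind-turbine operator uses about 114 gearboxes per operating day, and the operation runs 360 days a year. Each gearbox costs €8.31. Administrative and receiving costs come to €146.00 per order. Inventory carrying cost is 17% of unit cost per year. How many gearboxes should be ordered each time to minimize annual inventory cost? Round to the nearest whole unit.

Q* ≈ 2,913 gearboxes

Annual demand D = 114 × 360 = 41,040.
Holding cost H = 0.17 × €8.31 = €1.4127 per unit per year.
EOQ = √(2DS / H) = √(2 × 41,040 × 146 / 1.4127).
= √(11,983,680 / 1.4127) = √8,482,820.1317 ≈ 2912.528.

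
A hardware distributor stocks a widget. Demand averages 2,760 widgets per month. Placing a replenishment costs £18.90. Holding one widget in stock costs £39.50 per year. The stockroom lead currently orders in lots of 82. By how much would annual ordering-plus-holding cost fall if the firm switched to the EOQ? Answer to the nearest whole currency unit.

Annual demand D = 2,760 × 12 = 33,120.
EOQ = √(2DS/H) = √(2 × 33,120 × 18.9 / 39.5) ≈ 178.03.
Cost at Q* = (D/Q*)S + (Q*/2)H = √(2DSH) ≈ £7,032.17.
Cost at Q = 82: (33,120/82)×18.9 + (82/2)×39.5 = £7,633.76 + £1,619.50 = £9,253.26.
Excess = £9,253.26 − £7,032.17 = £2,221.08.

Extra cost ≈ £2,221 per year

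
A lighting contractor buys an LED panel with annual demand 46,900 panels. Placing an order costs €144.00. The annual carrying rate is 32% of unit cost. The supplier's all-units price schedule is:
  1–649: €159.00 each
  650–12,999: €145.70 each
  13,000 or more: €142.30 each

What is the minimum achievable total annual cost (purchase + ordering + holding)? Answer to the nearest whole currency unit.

Holding cost per unit per year at price C is H = 0.32·C.
Evaluate total cost at each tier's feasible EOQ or, if the EOQ is below the tier, at the tier's minimum quantity.
EOQ at €159.00 = 515.2 (feasible in tier 1): TC = 46,900×€159.00 + (46,900/515.2)×144 + (515.2/2)×0.32×€159.00 = €7,483,315.38.
EOQ at €145.70 = 538.2 < 650, so use break Q=650: TC = 46,900×€145.70 + (46,900/650.0)×144 + (650.0/2)×0.32×€145.70 = €6,858,872.95.
EOQ at €142.30 = 544.6 < 13000, so use break Q=13000: TC = 46,900×€142.30 + (46,900/13000.0)×144 + (13000.0/2)×0.32×€142.30 = €6,970,373.51.
Lowest total cost among the candidates is at Q = 650.0.

TC* ≈ €6,858,873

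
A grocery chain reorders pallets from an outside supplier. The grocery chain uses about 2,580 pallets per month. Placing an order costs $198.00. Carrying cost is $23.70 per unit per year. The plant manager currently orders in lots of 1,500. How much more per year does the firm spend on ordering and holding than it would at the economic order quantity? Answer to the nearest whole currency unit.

Extra cost ≈ $4,816 per year

Annual demand D = 2,580 × 12 = 30,960.
EOQ = √(2DS/H) = √(2 × 30,960 × 198 / 23.7) ≈ 719.24.
Cost at Q* = (D/Q*)S + (Q*/2)H = √(2DSH) ≈ $17,045.99.
Cost at Q = 1,500: (30,960/1,500)×198 + (1,500/2)×23.7 = $4,086.72 + $17,775.00 = $21,861.72.
Excess = $21,861.72 − $17,045.99 = $4,815.73.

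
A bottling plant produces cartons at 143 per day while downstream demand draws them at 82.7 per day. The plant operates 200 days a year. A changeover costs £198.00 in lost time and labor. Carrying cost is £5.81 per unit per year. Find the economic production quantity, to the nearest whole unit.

Annual demand D = 82.7 × 200 = 16,540.
Production build-up factor (1 − d/p) = 1 − 82.7/143 = 0.4217.
Q* = √(2DS / (H(1 − d/p))) = √(2 × 16,540 × 198 / (5.81 × 0.4217)).
= √(6,549,840 / 2.45) ≈ 1635.071.

Q* ≈ 1,635 cartons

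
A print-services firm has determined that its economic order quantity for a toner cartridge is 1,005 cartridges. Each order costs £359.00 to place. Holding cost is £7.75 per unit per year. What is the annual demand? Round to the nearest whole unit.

D ≈ 10,902 cartridges per year

Squaring Q* = √(2DS/H) gives Q*² = 2DS/H.
From Q* = √(2DS/H): D = Q*²H / (2S) = 1,005² × 7.75 / (2 × 359) = 10902.080.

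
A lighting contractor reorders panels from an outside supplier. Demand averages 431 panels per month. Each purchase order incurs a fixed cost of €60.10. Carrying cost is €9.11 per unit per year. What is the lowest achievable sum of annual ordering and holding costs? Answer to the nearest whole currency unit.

TC* ≈ €2,380

Annual demand D = 431 × 12 = 5,172.
Q* = √(2DS/H) = √(2 × 5,172 × 60.1 / 9.11) ≈ 261.23.
At the optimum the two cost components are equal, so total cost = 2·(Q*/2)H = Q*·H.
Minimum total = √(2DSH) = √(2 × 5,172 × 60.1 × 9.11) ≈ 2379.801.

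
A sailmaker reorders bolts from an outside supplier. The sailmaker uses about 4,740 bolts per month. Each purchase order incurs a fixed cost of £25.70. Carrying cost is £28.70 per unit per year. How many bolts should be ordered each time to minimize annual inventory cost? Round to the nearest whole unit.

Annual demand D = 4,740 × 12 = 56,880.
EOQ = √(2DS / H) = √(2 × 56,880 × 25.7 / 28.7).
= √(2,923,632 / 28.7) = √101,868.7108 ≈ 319.169.

Q* ≈ 319 bolts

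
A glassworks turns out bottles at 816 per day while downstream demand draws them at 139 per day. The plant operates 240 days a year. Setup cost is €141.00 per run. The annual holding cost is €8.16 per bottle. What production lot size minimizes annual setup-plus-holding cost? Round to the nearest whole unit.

Q* ≈ 1,179 bottles

Annual demand D = 139 × 240 = 33,360.
Production build-up factor (1 − d/p) = 1 − 139/816 = 0.8297.
Q* = √(2DS / (H(1 − d/p))) = √(2 × 33,360 × 141 / (8.16 × 0.8297)).
= √(9,407,520 / 6.77) ≈ 1178.808.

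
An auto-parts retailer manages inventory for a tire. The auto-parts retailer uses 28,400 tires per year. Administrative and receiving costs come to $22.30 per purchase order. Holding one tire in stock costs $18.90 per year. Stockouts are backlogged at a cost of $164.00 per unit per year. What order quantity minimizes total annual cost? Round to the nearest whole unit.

With planned backorders, Q* = √(2DS/H) · √((H+B)/B).
√(2DS/H) = √(2 × 28,400 × 22.3 / 18.9) = 258.878.
√((H+B)/B) = √((18.9+164)/164) = 1.0561.
Q* ≈ 273.389.

Q* ≈ 273 tires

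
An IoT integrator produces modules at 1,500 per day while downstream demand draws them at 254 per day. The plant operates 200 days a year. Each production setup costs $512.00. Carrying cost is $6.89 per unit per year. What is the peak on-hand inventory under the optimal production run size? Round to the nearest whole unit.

Annual demand D = 254 × 200 = 50,800.
Production build-up factor (1 − d/p) = 1 − 254/1,500 = 0.8307.
Q* = √(2DS / (H(1 − d/p))) = √(2 × 50,800 × 512 / (6.89 × 0.8307)).
= √(52,019,200 / 5.7233) ≈ 3014.802.
Maximum inventory = Q*(1 − d/p) = 3014.802 × 0.8307 ≈ 2504.296.

I_max ≈ 2,504 modules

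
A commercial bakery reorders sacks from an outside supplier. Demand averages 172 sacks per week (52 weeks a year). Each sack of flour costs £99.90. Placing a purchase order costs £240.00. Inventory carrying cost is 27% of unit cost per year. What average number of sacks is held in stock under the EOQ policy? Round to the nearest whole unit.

Average inventory ≈ 199 sacks

Annual demand D = 172 × 52 = 8,944.
Holding cost H = 0.27 × £99.90 = £26.9730 per unit per year.
The optimal lot size = √(2DS/H) = √(2 × 8,944 × 240 / 26.973) ≈ 398.95.
Average inventory = Q*/2 ≈ 398.95 / 2 = 199.477.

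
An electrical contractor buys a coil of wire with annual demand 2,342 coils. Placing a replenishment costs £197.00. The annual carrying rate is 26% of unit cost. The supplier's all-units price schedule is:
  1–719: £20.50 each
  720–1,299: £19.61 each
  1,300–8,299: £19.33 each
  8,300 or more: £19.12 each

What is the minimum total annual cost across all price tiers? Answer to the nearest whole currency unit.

Holding cost per unit per year at price C is H = 0.26·C.
Evaluate total cost at each tier's feasible EOQ or, if the EOQ is below the tier, at the tier's minimum quantity.
EOQ at £20.50 = 416.1 (feasible in tier 1): TC = 2,342×£20.50 + (2,342/416.1)×197 + (416.1/2)×0.26×£20.50 = £50,228.71.
EOQ at £19.61 = 425.4 < 720, so use break Q=720: TC = 2,342×£19.61 + (2,342/720.0)×197 + (720.0/2)×0.26×£19.61 = £48,402.91.
EOQ at £19.33 = 428.5 < 1300, so use break Q=1300: TC = 2,342×£19.33 + (2,342/1300.0)×197 + (1300.0/2)×0.26×£19.33 = £48,892.53.
EOQ at £19.12 = 430.8 < 8300, so use break Q=8300: TC = 2,342×£19.12 + (2,342/8300.0)×197 + (8300.0/2)×0.26×£19.12 = £65,465.11.
Lowest total cost among the candidates is at Q = 720.0.

TC* ≈ £48,403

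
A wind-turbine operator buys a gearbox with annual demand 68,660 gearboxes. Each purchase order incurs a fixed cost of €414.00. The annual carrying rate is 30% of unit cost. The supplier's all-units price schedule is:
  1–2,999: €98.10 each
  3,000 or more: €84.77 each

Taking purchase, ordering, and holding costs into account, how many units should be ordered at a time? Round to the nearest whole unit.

Holding cost per unit per year at price C is H = 0.30·C.
Evaluate total cost at each tier's feasible EOQ or, if the EOQ is below the tier, at the tier's minimum quantity.
EOQ at €98.10 = 1389.9 (feasible in tier 1): TC = 68,660×€98.10 + (68,660/1389.9)×414 + (1389.9/2)×0.30×€98.10 = €6,776,449.66.
EOQ at €84.77 = 1495.2 < 3000, so use break Q=3000: TC = 68,660×€84.77 + (68,660/3000.0)×414 + (3000.0/2)×0.30×€84.77 = €5,867,929.78.
Lowest total cost is €5,867,929.78 at Q = 3000.0.

Q* ≈ 3,000 gearboxes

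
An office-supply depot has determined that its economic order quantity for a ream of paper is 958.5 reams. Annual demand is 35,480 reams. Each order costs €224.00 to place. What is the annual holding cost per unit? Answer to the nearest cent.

H ≈ €17.30

The basic EOQ model gives Q* = √(2DS/H); rearrange for the unknown.
From Q* = √(2DS/H): H = 2DS / Q*² = 2 × 35,480 × 224 / 958.5² = 17.3012.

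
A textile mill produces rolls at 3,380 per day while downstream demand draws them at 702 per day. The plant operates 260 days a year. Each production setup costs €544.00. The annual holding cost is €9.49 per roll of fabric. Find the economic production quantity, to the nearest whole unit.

Q* ≈ 5,139 rolls

Annual demand D = 702 × 260 = 182,520.
Production build-up factor (1 − d/p) = 1 − 702/3,380 = 0.7923.
Q* = √(2DS / (H(1 − d/p))) = √(2 × 182,520 × 544 / (9.49 × 0.7923)).
= √(198,581,760 / 7.519) ≈ 5139.130.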